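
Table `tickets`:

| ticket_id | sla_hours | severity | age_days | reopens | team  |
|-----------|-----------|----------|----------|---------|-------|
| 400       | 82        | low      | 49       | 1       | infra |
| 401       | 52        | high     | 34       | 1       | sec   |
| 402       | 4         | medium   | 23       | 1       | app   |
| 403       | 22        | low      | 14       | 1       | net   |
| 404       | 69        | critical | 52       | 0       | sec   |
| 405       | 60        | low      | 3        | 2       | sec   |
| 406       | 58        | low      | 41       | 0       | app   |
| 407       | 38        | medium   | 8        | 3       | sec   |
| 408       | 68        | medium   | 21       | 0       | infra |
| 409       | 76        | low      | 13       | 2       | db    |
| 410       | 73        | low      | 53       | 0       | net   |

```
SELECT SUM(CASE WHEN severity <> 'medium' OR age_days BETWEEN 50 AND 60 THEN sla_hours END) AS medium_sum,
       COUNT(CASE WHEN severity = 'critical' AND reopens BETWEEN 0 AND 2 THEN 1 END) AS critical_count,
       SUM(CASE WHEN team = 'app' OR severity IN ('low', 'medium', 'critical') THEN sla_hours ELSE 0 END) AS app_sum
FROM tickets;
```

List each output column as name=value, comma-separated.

medium_sum=492, critical_count=1, app_sum=550

[medium_sum: severity <> 'medium' OR age_days BETWEEN 50 AND 60]
ticket_id=400: ✓ → 82
ticket_id=401: ✓ → 52
ticket_id=402: ✗
ticket_id=403: ✓ → 22
ticket_id=404: ✓ → 69
ticket_id=405: ✓ → 60
ticket_id=406: ✓ → 58
ticket_id=407: ✗
ticket_id=408: ✗
ticket_id=409: ✓ → 76
ticket_id=410: ✓ → 73
medium_sum = 82 + 52 + 22 + 69 + 60 + 58 + 76 + 73 = 492
—
[critical_count: severity = 'critical' AND reopens BETWEEN 0 AND 2]
ticket_id=400: ✗
ticket_id=401: ✗
ticket_id=402: ✗
ticket_id=403: ✗
ticket_id=404: ✓ → 1
ticket_id=405: ✗
ticket_id=406: ✗
ticket_id=407: ✗
ticket_id=408: ✗
ticket_id=409: ✗
ticket_id=410: ✗
critical_count = COUNT(1) = 1
—
[app_sum: team = 'app' OR severity IN ('low', 'medium', 'critical')]
ticket_id=400: ✓ → 82
ticket_id=401: ✗
ticket_id=402: ✓ → 4
ticket_id=403: ✓ → 22
ticket_id=404: ✓ → 69
ticket_id=405: ✓ → 60
ticket_id=406: ✓ → 58
ticket_id=407: ✓ → 38
ticket_id=408: ✓ → 68
ticket_id=409: ✓ → 76
ticket_id=410: ✓ → 73
app_sum = 82 + 4 + 22 + 69 + 60 + 58 + 38 + 68 + 76 + 73 = 550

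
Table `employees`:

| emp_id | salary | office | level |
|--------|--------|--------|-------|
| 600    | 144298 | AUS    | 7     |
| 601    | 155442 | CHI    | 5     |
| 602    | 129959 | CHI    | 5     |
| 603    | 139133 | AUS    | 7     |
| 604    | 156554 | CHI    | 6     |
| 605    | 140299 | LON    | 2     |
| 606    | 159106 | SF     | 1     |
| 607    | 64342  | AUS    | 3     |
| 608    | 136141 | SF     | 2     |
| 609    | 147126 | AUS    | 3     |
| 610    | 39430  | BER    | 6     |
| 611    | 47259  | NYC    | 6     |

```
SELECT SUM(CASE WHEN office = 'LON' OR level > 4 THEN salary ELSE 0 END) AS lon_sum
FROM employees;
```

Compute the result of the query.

emp_id=600: ✓ → 144298
emp_id=601: ✓ → 155442
emp_id=602: ✓ → 129959
emp_id=603: ✓ → 139133
emp_id=604: ✓ → 156554
emp_id=605: ✓ → 140299
emp_id=606: ✗
emp_id=607: ✗
emp_id=608: ✗
emp_id=609: ✗
emp_id=610: ✓ → 39430
emp_id=611: ✓ → 47259
lon_sum = 144298 + 155442 + 129959 + 139133 + 156554 + 140299 + 39430 + 47259 = 952374

952374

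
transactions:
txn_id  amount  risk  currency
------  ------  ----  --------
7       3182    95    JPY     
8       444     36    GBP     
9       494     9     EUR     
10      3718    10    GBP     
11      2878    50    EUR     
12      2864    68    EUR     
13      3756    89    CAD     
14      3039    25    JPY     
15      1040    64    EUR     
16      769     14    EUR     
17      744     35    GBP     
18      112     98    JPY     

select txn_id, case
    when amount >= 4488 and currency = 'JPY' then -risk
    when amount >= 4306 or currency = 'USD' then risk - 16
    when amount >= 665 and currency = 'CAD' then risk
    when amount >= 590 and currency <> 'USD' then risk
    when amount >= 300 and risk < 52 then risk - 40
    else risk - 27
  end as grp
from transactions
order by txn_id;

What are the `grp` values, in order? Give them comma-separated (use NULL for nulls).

95, -4, -31, 10, 50, 68, 89, 25, 64, 14, 35, 71

txn_id=7: amount >= 590 and currency <> 'USD' → 95
txn_id=8: amount >= 300 and risk < 52 → -4
txn_id=9: amount >= 300 and risk < 52 → -31
txn_id=10: amount >= 590 and currency <> 'USD' → 10
txn_id=11: amount >= 590 and currency <> 'USD' → 50
txn_id=12: amount >= 590 and currency <> 'USD' → 68
txn_id=13: amount >= 665 and currency = 'CAD' → 89
txn_id=14: amount >= 590 and currency <> 'USD' → 25
txn_id=15: amount >= 590 and currency <> 'USD' → 64
txn_id=16: amount >= 590 and currency <> 'USD' → 14
txn_id=17: amount >= 590 and currency <> 'USD' → 35
txn_id=18: ELSE → 71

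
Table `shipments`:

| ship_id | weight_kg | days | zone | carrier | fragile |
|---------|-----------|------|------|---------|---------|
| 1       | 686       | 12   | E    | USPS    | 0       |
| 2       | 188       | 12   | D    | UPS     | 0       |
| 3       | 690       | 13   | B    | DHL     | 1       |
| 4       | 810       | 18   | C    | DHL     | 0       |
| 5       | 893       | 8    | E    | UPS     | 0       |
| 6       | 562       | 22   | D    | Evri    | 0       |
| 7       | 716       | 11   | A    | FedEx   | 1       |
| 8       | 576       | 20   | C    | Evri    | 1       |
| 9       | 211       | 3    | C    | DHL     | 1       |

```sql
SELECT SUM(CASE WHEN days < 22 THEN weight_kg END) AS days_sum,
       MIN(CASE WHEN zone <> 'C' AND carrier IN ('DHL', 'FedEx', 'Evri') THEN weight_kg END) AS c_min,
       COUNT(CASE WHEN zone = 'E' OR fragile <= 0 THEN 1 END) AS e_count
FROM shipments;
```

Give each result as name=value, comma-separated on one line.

[days_sum: days < 22]
ship_id=1: ✓ → 686
ship_id=2: ✓ → 188
ship_id=3: ✓ → 690
ship_id=4: ✓ → 810
ship_id=5: ✓ → 893
ship_id=6: ✗
ship_id=7: ✓ → 716
ship_id=8: ✓ → 576
ship_id=9: ✓ → 211
days_sum = 686 + 188 + 690 + 810 + 893 + 716 + 576 + 211 = 4770
—
[c_min: zone <> 'C' AND carrier IN ('DHL', 'FedEx', 'Evri')]
ship_id=1: ✗
ship_id=2: ✗
ship_id=3: ✓ → 690
ship_id=4: ✗
ship_id=5: ✗
ship_id=6: ✓ → 562
ship_id=7: ✓ → 716
ship_id=8: ✗
ship_id=9: ✗
c_min = MIN(690, 562, 716) = 562
—
[e_count: zone = 'E' OR fragile <= 0]
ship_id=1: ✓ → 1
ship_id=2: ✓ → 1
ship_id=3: ✗
ship_id=4: ✓ → 1
ship_id=5: ✓ → 1
ship_id=6: ✓ → 1
ship_id=7: ✗
ship_id=8: ✗
ship_id=9: ✗
e_count = COUNT(1, 1, 1, 1, 1) = 5

days_sum=4770, c_min=562, e_count=5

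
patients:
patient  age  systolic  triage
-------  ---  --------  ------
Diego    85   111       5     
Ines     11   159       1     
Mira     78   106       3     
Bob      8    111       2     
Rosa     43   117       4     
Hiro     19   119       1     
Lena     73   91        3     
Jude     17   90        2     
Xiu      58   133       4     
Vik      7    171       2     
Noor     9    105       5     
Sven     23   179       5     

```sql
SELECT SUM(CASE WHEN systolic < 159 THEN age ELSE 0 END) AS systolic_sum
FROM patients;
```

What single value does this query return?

patient=Diego: ✓ → 85
patient=Ines: ✗
patient=Mira: ✓ → 78
patient=Bob: ✓ → 8
patient=Rosa: ✓ → 43
patient=Hiro: ✓ → 19
patient=Lena: ✓ → 73
patient=Jude: ✓ → 17
patient=Xiu: ✓ → 58
patient=Vik: ✗
patient=Noor: ✓ → 9
patient=Sven: ✗
systolic_sum = 85 + 78 + 8 + 43 + 19 + 73 + 17 + 58 + 9 = 390

390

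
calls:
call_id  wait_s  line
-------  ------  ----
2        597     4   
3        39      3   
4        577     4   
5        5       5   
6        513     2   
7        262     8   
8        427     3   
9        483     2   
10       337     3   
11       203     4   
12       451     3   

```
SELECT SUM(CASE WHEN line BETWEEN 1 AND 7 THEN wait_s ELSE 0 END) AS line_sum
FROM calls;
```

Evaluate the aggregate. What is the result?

call_id=2: ✓ → 597
call_id=3: ✓ → 39
call_id=4: ✓ → 577
call_id=5: ✓ → 5
call_id=6: ✓ → 513
call_id=7: ✗
call_id=8: ✓ → 427
call_id=9: ✓ → 483
call_id=10: ✓ → 337
call_id=11: ✓ → 203
call_id=12: ✓ → 451
line_sum = 597 + 39 + 577 + 5 + 513 + 427 + 483 + 337 + 203 + 451 = 3632

3632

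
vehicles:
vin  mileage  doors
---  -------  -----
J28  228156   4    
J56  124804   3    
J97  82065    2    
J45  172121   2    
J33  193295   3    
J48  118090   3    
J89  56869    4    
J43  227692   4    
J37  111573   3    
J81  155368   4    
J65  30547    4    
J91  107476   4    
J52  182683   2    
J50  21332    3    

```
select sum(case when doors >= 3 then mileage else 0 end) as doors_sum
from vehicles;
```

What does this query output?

vin=J28: ✓ → 228156
vin=J56: ✓ → 124804
vin=J97: ✗
vin=J45: ✗
vin=J33: ✓ → 193295
vin=J48: ✓ → 118090
vin=J89: ✓ → 56869
vin=J43: ✓ → 227692
vin=J37: ✓ → 111573
vin=J81: ✓ → 155368
vin=J65: ✓ → 30547
vin=J91: ✓ → 107476
vin=J52: ✗
vin=J50: ✓ → 21332
doors_sum = 228156 + 124804 + 193295 + 118090 + 56869 + 227692 + 111573 + 155368 + 30547 + 107476 + 21332 = 1375202

1375202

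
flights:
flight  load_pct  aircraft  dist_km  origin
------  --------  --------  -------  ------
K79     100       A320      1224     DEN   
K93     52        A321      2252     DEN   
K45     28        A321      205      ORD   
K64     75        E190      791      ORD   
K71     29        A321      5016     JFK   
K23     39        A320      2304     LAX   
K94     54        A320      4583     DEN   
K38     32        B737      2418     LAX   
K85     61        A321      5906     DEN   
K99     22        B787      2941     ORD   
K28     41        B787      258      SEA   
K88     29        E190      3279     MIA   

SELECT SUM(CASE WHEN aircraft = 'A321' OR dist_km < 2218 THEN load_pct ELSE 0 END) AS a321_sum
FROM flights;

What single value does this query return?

flight=K79: ✓ → 100
flight=K93: ✓ → 52
flight=K45: ✓ → 28
flight=K64: ✓ → 75
flight=K71: ✓ → 29
flight=K23: ✗
flight=K94: ✗
flight=K38: ✗
flight=K85: ✓ → 61
flight=K99: ✗
flight=K28: ✓ → 41
flight=K88: ✗
a321_sum = 100 + 52 + 28 + 75 + 29 + 61 + 41 = 386

386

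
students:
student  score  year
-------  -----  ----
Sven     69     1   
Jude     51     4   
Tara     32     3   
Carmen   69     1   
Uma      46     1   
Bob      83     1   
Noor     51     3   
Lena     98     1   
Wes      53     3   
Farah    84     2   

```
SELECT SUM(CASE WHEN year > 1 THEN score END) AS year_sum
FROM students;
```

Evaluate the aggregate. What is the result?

student=Sven: ✗
student=Jude: ✓ → 51
student=Tara: ✓ → 32
student=Carmen: ✗
student=Uma: ✗
student=Bob: ✗
student=Noor: ✓ → 51
student=Lena: ✗
student=Wes: ✓ → 53
student=Farah: ✓ → 84
year_sum = 51 + 32 + 51 + 53 + 84 = 271

271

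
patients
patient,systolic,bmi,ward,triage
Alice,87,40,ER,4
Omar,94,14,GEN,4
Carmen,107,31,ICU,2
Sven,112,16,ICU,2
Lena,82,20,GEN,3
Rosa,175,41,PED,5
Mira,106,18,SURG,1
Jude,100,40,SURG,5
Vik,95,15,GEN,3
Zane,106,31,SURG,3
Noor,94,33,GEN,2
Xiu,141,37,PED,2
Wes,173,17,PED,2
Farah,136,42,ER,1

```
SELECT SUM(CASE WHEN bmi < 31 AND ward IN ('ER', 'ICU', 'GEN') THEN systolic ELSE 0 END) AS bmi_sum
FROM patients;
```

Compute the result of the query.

383

patient=Alice: ✗
patient=Omar: ✓ → 94
patient=Carmen: ✗
patient=Sven: ✓ → 112
patient=Lena: ✓ → 82
patient=Rosa: ✗
patient=Mira: ✗
patient=Jude: ✗
patient=Vik: ✓ → 95
patient=Zane: ✗
patient=Noor: ✗
patient=Xiu: ✗
patient=Wes: ✗
patient=Farah: ✗
bmi_sum = 94 + 112 + 82 + 95 = 383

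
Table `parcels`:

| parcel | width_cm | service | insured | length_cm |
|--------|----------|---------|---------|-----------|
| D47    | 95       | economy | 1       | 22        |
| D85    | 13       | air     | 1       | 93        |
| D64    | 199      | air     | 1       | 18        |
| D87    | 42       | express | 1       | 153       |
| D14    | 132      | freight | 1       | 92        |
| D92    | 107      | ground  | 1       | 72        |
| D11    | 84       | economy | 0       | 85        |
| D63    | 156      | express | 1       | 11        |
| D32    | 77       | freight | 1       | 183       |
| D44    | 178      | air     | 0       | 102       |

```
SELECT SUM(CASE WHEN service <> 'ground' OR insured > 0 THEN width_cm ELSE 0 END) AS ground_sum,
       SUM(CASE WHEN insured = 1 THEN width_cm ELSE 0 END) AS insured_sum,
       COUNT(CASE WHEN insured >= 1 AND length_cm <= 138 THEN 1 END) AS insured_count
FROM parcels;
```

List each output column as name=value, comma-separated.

[ground_sum: service <> 'ground' OR insured > 0]
parcel=D47: ✓ → 95
parcel=D85: ✓ → 13
parcel=D64: ✓ → 199
parcel=D87: ✓ → 42
parcel=D14: ✓ → 132
parcel=D92: ✓ → 107
parcel=D11: ✓ → 84
parcel=D63: ✓ → 156
parcel=D32: ✓ → 77
parcel=D44: ✓ → 178
ground_sum = 95 + 13 + 199 + 42 + 132 + 107 + 84 + 156 + 77 + 178 = 1083
—
[insured_sum: insured = 1]
parcel=D47: ✓ → 95
parcel=D85: ✓ → 13
parcel=D64: ✓ → 199
parcel=D87: ✓ → 42
parcel=D14: ✓ → 132
parcel=D92: ✓ → 107
parcel=D11: ✗
parcel=D63: ✓ → 156
parcel=D32: ✓ → 77
parcel=D44: ✗
insured_sum = 95 + 13 + 199 + 42 + 132 + 107 + 156 + 77 = 821
—
[insured_count: insured >= 1 AND length_cm <= 138]
parcel=D47: ✓ → 1
parcel=D85: ✓ → 1
parcel=D64: ✓ → 1
parcel=D87: ✗
parcel=D14: ✓ → 1
parcel=D92: ✓ → 1
parcel=D11: ✗
parcel=D63: ✓ → 1
parcel=D32: ✗
parcel=D44: ✗
insured_count = COUNT(1, 1, 1, 1, 1, 1) = 6

ground_sum=1083, insured_sum=821, insured_count=6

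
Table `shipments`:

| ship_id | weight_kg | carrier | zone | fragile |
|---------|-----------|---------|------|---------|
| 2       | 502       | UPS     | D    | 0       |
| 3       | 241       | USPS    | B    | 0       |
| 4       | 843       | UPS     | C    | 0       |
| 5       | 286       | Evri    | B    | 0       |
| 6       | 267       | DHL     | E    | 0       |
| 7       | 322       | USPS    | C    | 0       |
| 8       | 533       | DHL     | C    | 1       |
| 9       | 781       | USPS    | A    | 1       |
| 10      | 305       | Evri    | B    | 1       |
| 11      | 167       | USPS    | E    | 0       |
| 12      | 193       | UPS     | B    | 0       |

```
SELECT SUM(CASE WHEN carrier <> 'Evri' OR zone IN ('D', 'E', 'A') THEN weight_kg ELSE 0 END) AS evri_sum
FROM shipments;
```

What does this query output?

ship_id=2: ✓ → 502
ship_id=3: ✓ → 241
ship_id=4: ✓ → 843
ship_id=5: ✗
ship_id=6: ✓ → 267
ship_id=7: ✓ → 322
ship_id=8: ✓ → 533
ship_id=9: ✓ → 781
ship_id=10: ✗
ship_id=11: ✓ → 167
ship_id=12: ✓ → 193
evri_sum = 502 + 241 + 843 + 267 + 322 + 533 + 781 + 167 + 193 = 3849

3849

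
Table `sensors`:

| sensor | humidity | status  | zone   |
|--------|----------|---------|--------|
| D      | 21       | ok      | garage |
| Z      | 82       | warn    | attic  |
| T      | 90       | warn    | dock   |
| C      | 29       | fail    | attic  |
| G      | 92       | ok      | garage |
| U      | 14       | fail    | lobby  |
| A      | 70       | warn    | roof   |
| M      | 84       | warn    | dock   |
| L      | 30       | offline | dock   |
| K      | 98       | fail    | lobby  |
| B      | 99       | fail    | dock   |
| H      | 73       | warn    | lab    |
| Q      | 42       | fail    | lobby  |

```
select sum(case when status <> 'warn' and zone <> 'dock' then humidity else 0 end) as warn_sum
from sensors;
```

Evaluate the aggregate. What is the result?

sensor=D: ✓ → 21
sensor=Z: ✗
sensor=T: ✗
sensor=C: ✓ → 29
sensor=G: ✓ → 92
sensor=U: ✓ → 14
sensor=A: ✗
sensor=M: ✗
sensor=L: ✗
sensor=K: ✓ → 98
sensor=B: ✗
sensor=H: ✗
sensor=Q: ✓ → 42
warn_sum = 21 + 29 + 92 + 14 + 98 + 42 = 296

296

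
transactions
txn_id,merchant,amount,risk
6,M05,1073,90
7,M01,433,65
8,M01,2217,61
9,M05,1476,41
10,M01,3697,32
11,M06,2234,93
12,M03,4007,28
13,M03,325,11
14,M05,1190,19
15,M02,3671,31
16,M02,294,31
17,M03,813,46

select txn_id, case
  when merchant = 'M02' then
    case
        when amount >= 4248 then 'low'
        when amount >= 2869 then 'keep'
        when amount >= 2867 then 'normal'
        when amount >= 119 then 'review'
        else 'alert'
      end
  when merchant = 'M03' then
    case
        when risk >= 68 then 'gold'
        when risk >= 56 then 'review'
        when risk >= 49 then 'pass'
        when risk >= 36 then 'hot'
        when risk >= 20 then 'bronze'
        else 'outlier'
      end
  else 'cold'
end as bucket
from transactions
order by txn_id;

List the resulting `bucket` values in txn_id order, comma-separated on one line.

cold, cold, cold, cold, cold, cold, bronze, outlier, cold, keep, review, hot

txn_id=6: merchant='M05' → outer ELSE → cold
txn_id=7: merchant='M01' → outer ELSE → cold
txn_id=8: merchant='M01' → outer ELSE → cold
txn_id=9: merchant='M05' → outer ELSE → cold
txn_id=10: merchant='M01' → outer ELSE → cold
txn_id=11: merchant='M06' → outer ELSE → cold
txn_id=12: merchant='M03' → inner[risk >= 20] → bronze
txn_id=13: merchant='M03' → inner[ELSE] → outlier
txn_id=14: merchant='M05' → outer ELSE → cold
txn_id=15: merchant='M02' → inner[amount >= 2869] → keep
txn_id=16: merchant='M02' → inner[amount >= 119] → review
txn_id=17: merchant='M03' → inner[risk >= 36] → hot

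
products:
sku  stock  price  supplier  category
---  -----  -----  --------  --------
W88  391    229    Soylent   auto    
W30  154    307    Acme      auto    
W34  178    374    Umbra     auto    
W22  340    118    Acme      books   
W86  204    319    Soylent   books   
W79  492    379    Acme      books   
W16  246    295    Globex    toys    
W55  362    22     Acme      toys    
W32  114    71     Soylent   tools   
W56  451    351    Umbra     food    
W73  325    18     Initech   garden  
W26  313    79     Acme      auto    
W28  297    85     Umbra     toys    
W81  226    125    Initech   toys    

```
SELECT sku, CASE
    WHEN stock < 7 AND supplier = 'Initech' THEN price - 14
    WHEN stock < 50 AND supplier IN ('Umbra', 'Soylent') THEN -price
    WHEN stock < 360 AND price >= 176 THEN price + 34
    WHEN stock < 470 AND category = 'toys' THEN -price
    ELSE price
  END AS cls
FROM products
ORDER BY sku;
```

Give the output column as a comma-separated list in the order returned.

sku=W16: stock < 360 AND price >= 176 → 329
sku=W22: ELSE → 118
sku=W26: ELSE → 79
sku=W28: stock < 470 AND category = 'toys' → -85
sku=W30: stock < 360 AND price >= 176 → 341
sku=W32: ELSE → 71
sku=W34: stock < 360 AND price >= 176 → 408
sku=W55: stock < 470 AND category = 'toys' → -22
sku=W56: ELSE → 351
sku=W73: ELSE → 18
sku=W79: ELSE → 379
sku=W81: stock < 470 AND category = 'toys' → -125
sku=W86: stock < 360 AND price >= 176 → 353
sku=W88: ELSE → 229

329, 118, 79, -85, 341, 71, 408, -22, 351, 18, 379, -125, 353, 229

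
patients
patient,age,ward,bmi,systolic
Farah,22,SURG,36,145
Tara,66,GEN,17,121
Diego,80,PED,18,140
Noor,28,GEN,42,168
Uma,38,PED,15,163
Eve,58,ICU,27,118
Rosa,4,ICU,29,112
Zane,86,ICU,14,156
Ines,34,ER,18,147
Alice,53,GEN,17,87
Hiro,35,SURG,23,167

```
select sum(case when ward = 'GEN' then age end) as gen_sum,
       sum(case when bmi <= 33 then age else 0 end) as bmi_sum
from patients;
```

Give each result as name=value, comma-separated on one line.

gen_sum=147, bmi_sum=454

[gen_sum: ward = 'GEN']
patient=Farah: ✗
patient=Tara: ✓ → 66
patient=Diego: ✗
patient=Noor: ✓ → 28
patient=Uma: ✗
patient=Eve: ✗
patient=Rosa: ✗
patient=Zane: ✗
patient=Ines: ✗
patient=Alice: ✓ → 53
patient=Hiro: ✗
gen_sum = 66 + 28 + 53 = 147
—
[bmi_sum: bmi <= 33]
patient=Farah: ✗
patient=Tara: ✓ → 66
patient=Diego: ✓ → 80
patient=Noor: ✗
patient=Uma: ✓ → 38
patient=Eve: ✓ → 58
patient=Rosa: ✓ → 4
patient=Zane: ✓ → 86
patient=Ines: ✓ → 34
patient=Alice: ✓ → 53
patient=Hiro: ✓ → 35
bmi_sum = 66 + 80 + 38 + 58 + 4 + 86 + 34 + 53 + 35 = 454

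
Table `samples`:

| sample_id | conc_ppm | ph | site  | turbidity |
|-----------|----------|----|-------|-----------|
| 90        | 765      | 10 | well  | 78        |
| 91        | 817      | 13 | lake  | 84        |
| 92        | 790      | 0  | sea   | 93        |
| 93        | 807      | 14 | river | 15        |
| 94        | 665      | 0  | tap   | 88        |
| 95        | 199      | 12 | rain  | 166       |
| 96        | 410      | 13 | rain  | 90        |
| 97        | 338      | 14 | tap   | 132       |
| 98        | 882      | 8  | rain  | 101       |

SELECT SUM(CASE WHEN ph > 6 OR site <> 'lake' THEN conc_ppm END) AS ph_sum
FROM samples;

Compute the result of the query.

5673

sample_id=90: ✓ → 765
sample_id=91: ✓ → 817
sample_id=92: ✓ → 790
sample_id=93: ✓ → 807
sample_id=94: ✓ → 665
sample_id=95: ✓ → 199
sample_id=96: ✓ → 410
sample_id=97: ✓ → 338
sample_id=98: ✓ → 882
ph_sum = 765 + 817 + 790 + 807 + 665 + 199 + 410 + 338 + 882 = 5673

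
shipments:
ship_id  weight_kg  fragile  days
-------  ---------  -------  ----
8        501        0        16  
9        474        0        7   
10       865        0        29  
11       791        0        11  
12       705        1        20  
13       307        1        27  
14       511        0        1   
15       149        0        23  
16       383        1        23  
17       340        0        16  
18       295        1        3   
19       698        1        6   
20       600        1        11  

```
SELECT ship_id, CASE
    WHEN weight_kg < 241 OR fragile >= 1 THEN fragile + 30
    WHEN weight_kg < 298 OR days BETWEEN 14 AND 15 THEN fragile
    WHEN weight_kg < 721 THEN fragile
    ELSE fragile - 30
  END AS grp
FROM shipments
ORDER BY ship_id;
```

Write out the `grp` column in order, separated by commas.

0, 0, -30, -30, 31, 31, 0, 30, 31, 0, 31, 31, 31

ship_id=8: weight_kg < 721 → 0
ship_id=9: weight_kg < 721 → 0
ship_id=10: ELSE → -30
ship_id=11: ELSE → -30
ship_id=12: weight_kg < 241 OR fragile >= 1 → 31
ship_id=13: weight_kg < 241 OR fragile >= 1 → 31
ship_id=14: weight_kg < 721 → 0
ship_id=15: weight_kg < 241 OR fragile >= 1 → 30
ship_id=16: weight_kg < 241 OR fragile >= 1 → 31
ship_id=17: weight_kg < 721 → 0
ship_id=18: weight_kg < 241 OR fragile >= 1 → 31
ship_id=19: weight_kg < 241 OR fragile >= 1 → 31
ship_id=20: weight_kg < 241 OR fragile >= 1 → 31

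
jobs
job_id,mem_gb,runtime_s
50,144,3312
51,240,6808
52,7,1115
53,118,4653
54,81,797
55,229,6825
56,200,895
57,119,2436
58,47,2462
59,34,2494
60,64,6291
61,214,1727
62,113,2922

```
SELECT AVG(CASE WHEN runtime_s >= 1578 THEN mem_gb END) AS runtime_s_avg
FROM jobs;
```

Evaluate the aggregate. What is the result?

job_id=50: ✓ → 144
job_id=51: ✓ → 240
job_id=52: ✗
job_id=53: ✓ → 118
job_id=54: ✗
job_id=55: ✓ → 229
job_id=56: ✗
job_id=57: ✓ → 119
job_id=58: ✓ → 47
job_id=59: ✓ → 34
job_id=60: ✓ → 64
job_id=61: ✓ → 214
job_id=62: ✓ → 113
runtime_s_avg = (144 + 240 + 118 + 229 + 119 + 47 + 34 + 64 + 214 + 113) / 10 = 132.2

132.2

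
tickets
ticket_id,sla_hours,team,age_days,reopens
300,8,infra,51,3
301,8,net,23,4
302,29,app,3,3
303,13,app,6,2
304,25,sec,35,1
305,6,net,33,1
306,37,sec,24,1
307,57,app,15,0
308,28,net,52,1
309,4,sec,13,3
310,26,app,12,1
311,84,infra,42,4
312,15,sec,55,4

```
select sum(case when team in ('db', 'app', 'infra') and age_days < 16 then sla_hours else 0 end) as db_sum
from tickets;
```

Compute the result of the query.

ticket_id=300: ✗
ticket_id=301: ✗
ticket_id=302: ✓ → 29
ticket_id=303: ✓ → 13
ticket_id=304: ✗
ticket_id=305: ✗
ticket_id=306: ✗
ticket_id=307: ✓ → 57
ticket_id=308: ✗
ticket_id=309: ✗
ticket_id=310: ✓ → 26
ticket_id=311: ✗
ticket_id=312: ✗
db_sum = 29 + 13 + 57 + 26 = 125

125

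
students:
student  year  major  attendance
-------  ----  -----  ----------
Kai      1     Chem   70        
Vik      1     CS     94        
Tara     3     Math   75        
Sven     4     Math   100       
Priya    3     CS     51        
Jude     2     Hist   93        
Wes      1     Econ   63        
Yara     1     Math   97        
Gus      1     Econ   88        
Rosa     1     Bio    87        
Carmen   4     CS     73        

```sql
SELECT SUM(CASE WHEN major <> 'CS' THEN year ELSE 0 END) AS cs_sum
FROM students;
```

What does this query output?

student=Kai: ✓ → 1
student=Vik: ✗
student=Tara: ✓ → 3
student=Sven: ✓ → 4
student=Priya: ✗
student=Jude: ✓ → 2
student=Wes: ✓ → 1
student=Yara: ✓ → 1
student=Gus: ✓ → 1
student=Rosa: ✓ → 1
student=Carmen: ✗
cs_sum = 1 + 3 + 4 + 2 + 1 + 1 + 1 + 1 = 14

14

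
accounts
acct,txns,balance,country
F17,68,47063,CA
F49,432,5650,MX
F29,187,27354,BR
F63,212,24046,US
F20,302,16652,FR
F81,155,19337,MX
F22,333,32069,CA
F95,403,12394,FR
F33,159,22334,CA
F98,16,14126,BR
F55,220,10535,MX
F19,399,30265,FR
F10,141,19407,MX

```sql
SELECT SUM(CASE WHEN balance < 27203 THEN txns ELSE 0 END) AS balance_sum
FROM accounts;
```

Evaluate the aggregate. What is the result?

acct=F17: ✗
acct=F49: ✓ → 432
acct=F29: ✗
acct=F63: ✓ → 212
acct=F20: ✓ → 302
acct=F81: ✓ → 155
acct=F22: ✗
acct=F95: ✓ → 403
acct=F33: ✓ → 159
acct=F98: ✓ → 16
acct=F55: ✓ → 220
acct=F19: ✗
acct=F10: ✓ → 141
balance_sum = 432 + 212 + 302 + 155 + 403 + 159 + 16 + 220 + 141 = 2040

2040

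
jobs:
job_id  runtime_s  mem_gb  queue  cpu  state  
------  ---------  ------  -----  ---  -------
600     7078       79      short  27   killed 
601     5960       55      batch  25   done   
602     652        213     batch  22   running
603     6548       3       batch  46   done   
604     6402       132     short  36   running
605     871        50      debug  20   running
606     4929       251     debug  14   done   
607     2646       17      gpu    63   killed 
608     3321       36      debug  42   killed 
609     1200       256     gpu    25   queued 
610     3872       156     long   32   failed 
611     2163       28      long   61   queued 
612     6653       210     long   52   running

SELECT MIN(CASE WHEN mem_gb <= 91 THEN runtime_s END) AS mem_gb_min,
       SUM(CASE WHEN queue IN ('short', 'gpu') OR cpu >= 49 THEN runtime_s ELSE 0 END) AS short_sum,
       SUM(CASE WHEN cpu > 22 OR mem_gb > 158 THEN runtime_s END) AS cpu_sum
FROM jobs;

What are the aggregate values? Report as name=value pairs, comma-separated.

mem_gb_min=871, short_sum=26142, cpu_sum=51424

[mem_gb_min: mem_gb <= 91]
job_id=600: ✓ → 7078
job_id=601: ✓ → 5960
job_id=602: ✗
job_id=603: ✓ → 6548
job_id=604: ✗
job_id=605: ✓ → 871
job_id=606: ✗
job_id=607: ✓ → 2646
job_id=608: ✓ → 3321
job_id=609: ✗
job_id=610: ✗
job_id=611: ✓ → 2163
job_id=612: ✗
mem_gb_min = MIN(7078, 5960, 6548, 871, 2646, 3321, 2163) = 871
—
[short_sum: queue IN ('short', 'gpu') OR cpu >= 49]
job_id=600: ✓ → 7078
job_id=601: ✗
job_id=602: ✗
job_id=603: ✗
job_id=604: ✓ → 6402
job_id=605: ✗
job_id=606: ✗
job_id=607: ✓ → 2646
job_id=608: ✗
job_id=609: ✓ → 1200
job_id=610: ✗
job_id=611: ✓ → 2163
job_id=612: ✓ → 6653
short_sum = 7078 + 6402 + 2646 + 1200 + 2163 + 6653 = 26142
—
[cpu_sum: cpu > 22 OR mem_gb > 158]
job_id=600: ✓ → 7078
job_id=601: ✓ → 5960
job_id=602: ✓ → 652
job_id=603: ✓ → 6548
job_id=604: ✓ → 6402
job_id=605: ✗
job_id=606: ✓ → 4929
job_id=607: ✓ → 2646
job_id=608: ✓ → 3321
job_id=609: ✓ → 1200
job_id=610: ✓ → 3872
job_id=611: ✓ → 2163
job_id=612: ✓ → 6653
cpu_sum = 7078 + 5960 + 652 + 6548 + 6402 + 4929 + 2646 + 3321 + 1200 + 3872 + 2163 + 6653 = 51424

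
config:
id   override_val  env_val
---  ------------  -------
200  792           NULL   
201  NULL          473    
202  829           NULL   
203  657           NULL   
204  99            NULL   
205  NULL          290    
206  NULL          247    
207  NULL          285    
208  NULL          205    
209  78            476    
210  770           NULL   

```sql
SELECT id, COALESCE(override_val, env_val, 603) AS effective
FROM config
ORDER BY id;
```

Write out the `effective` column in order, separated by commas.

id=200: override_val=792 → 792
id=201: override_val=NULL, env_val=473 → 473
id=202: override_val=829 → 829
id=203: override_val=657 → 657
id=204: override_val=99 → 99
id=205: override_val=NULL, env_val=290 → 290
id=206: override_val=NULL, env_val=247 → 247
id=207: override_val=NULL, env_val=285 → 285
id=208: override_val=NULL, env_val=205 → 205
id=209: override_val=78 → 78
id=210: override_val=770 → 770

792, 473, 829, 657, 99, 290, 247, 285, 205, 78, 770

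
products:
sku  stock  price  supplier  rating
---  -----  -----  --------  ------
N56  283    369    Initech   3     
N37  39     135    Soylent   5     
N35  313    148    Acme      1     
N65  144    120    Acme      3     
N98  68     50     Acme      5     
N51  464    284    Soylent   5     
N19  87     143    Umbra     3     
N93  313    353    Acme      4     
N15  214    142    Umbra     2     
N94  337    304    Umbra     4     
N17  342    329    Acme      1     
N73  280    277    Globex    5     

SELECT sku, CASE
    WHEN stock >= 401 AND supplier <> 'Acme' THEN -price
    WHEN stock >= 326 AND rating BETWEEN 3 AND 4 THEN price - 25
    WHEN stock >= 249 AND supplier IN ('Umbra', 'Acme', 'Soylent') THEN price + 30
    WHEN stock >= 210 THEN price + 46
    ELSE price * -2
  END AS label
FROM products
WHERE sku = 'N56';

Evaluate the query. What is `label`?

415

sku = N56: stock=283, price=369, supplier=Initech, rating=3.
stock >= 401 AND supplier <> 'Acme' → false
stock >= 326 AND rating BETWEEN 3 AND 4 → false
stock >= 249 AND supplier IN ('Umbra', 'Acme', 'Soylent') → false
stock >= 210 → true → 415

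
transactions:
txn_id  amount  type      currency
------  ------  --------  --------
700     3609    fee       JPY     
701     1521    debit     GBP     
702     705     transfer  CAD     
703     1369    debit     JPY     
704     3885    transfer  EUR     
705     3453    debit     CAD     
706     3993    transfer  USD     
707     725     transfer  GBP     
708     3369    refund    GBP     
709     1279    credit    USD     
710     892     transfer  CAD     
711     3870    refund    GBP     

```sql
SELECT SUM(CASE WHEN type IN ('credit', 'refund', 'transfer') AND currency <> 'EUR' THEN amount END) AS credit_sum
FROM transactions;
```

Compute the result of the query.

txn_id=700: ✗
txn_id=701: ✗
txn_id=702: ✓ → 705
txn_id=703: ✗
txn_id=704: ✗
txn_id=705: ✗
txn_id=706: ✓ → 3993
txn_id=707: ✓ → 725
txn_id=708: ✓ → 3369
txn_id=709: ✓ → 1279
txn_id=710: ✓ → 892
txn_id=711: ✓ → 3870
credit_sum = 705 + 3993 + 725 + 3369 + 1279 + 892 + 3870 = 14833

14833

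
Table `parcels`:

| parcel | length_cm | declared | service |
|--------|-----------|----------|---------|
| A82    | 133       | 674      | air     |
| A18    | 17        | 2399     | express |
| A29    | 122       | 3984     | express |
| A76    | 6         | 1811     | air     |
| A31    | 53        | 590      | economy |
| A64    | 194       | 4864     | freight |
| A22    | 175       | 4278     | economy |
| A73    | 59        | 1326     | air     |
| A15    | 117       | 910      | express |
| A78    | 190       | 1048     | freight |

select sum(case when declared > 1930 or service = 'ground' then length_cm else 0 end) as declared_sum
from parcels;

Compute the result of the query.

508

parcel=A82: ✗
parcel=A18: ✓ → 17
parcel=A29: ✓ → 122
parcel=A76: ✗
parcel=A31: ✗
parcel=A64: ✓ → 194
parcel=A22: ✓ → 175
parcel=A73: ✗
parcel=A15: ✗
parcel=A78: ✗
declared_sum = 17 + 122 + 194 + 175 = 508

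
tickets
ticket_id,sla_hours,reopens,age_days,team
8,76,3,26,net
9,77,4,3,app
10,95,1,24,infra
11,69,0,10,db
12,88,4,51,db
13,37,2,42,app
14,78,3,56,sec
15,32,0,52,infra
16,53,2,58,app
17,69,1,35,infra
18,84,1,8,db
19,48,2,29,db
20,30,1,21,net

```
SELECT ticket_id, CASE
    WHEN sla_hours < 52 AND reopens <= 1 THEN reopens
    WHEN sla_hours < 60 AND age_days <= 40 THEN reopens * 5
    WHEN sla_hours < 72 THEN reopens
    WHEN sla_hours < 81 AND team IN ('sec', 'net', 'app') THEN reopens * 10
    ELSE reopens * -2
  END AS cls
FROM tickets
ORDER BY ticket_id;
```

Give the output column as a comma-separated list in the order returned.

ticket_id=8: sla_hours < 81 AND team IN ('sec', 'net', 'app') → 30
ticket_id=9: sla_hours < 81 AND team IN ('sec', 'net', 'app') → 40
ticket_id=10: ELSE → -2
ticket_id=11: sla_hours < 72 → 0
ticket_id=12: ELSE → -8
ticket_id=13: sla_hours < 72 → 2
ticket_id=14: sla_hours < 81 AND team IN ('sec', 'net', 'app') → 30
ticket_id=15: sla_hours < 52 AND reopens <= 1 → 0
ticket_id=16: sla_hours < 72 → 2
ticket_id=17: sla_hours < 72 → 1
ticket_id=18: ELSE → -2
ticket_id=19: sla_hours < 60 AND age_days <= 40 → 10
ticket_id=20: sla_hours < 52 AND reopens <= 1 → 1

30, 40, -2, 0, -8, 2, 30, 0, 2, 1, -2, 10, 1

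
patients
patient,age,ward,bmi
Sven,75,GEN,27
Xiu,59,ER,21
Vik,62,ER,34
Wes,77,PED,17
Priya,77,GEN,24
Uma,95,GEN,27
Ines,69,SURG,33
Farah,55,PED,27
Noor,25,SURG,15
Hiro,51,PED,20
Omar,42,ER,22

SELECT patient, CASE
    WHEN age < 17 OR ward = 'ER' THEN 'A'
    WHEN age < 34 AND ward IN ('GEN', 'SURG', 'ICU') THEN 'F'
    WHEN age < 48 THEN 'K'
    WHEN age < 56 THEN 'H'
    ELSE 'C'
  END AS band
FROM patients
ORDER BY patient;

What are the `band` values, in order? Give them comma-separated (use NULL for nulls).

H, H, C, F, A, C, C, C, A, C, A

patient=Farah: age < 56 → H
patient=Hiro: age < 56 → H
patient=Ines: ELSE → C
patient=Noor: age < 34 AND ward IN ('GEN', 'SURG', 'ICU') → F
patient=Omar: age < 17 OR ward = 'ER' → A
patient=Priya: ELSE → C
patient=Sven: ELSE → C
patient=Uma: ELSE → C
patient=Vik: age < 17 OR ward = 'ER' → A
patient=Wes: ELSE → C
patient=Xiu: age < 17 OR ward = 'ER' → A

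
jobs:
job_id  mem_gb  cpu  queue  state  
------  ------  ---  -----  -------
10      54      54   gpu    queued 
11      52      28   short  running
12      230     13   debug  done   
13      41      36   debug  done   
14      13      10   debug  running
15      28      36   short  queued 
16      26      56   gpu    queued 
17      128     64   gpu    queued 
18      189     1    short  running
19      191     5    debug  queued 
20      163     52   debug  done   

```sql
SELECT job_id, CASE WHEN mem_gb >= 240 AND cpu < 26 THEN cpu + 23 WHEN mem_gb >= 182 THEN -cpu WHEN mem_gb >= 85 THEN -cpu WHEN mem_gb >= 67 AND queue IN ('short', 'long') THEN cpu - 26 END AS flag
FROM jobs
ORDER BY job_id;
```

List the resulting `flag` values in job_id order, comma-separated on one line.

job_id=10: (no match → NULL) → NULL
job_id=11: (no match → NULL) → NULL
job_id=12: mem_gb >= 182 → -13
job_id=13: (no match → NULL) → NULL
job_id=14: (no match → NULL) → NULL
job_id=15: (no match → NULL) → NULL
job_id=16: (no match → NULL) → NULL
job_id=17: mem_gb >= 85 → -64
job_id=18: mem_gb >= 182 → -1
job_id=19: mem_gb >= 182 → -5
job_id=20: mem_gb >= 85 → -52

NULL, NULL, -13, NULL, NULL, NULL, NULL, -64, -1, -5, -52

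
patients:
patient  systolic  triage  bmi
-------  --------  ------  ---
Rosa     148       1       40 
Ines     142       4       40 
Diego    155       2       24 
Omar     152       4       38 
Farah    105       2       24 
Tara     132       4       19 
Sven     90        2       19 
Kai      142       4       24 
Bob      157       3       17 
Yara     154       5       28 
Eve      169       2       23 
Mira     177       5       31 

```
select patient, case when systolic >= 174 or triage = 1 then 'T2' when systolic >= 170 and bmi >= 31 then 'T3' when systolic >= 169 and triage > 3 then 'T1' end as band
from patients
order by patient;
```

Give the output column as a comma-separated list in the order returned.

NULL, NULL, NULL, NULL, NULL, NULL, T2, NULL, T2, NULL, NULL, NULL

patient=Bob: (no match → NULL) → NULL
patient=Diego: (no match → NULL) → NULL
patient=Eve: (no match → NULL) → NULL
patient=Farah: (no match → NULL) → NULL
patient=Ines: (no match → NULL) → NULL
patient=Kai: (no match → NULL) → NULL
patient=Mira: systolic >= 174 or triage = 1 → T2
patient=Omar: (no match → NULL) → NULL
patient=Rosa: systolic >= 174 or triage = 1 → T2
patient=Sven: (no match → NULL) → NULL
patient=Tara: (no match → NULL) → NULL
patient=Yara: (no match → NULL) → NULL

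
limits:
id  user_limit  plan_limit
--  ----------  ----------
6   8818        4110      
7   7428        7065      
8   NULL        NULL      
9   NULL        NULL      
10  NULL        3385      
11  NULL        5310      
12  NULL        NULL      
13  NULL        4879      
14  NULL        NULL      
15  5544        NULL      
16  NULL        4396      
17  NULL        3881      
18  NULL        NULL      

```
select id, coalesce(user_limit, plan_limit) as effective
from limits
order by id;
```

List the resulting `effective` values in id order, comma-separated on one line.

id=6: user_limit=8818 → 8818
id=7: user_limit=7428 → 7428
id=8: user_limit=NULL, plan_limit=NULL (all NULL) → NULL
id=9: user_limit=NULL, plan_limit=NULL (all NULL) → NULL
id=10: user_limit=NULL, plan_limit=3385 → 3385
id=11: user_limit=NULL, plan_limit=5310 → 5310
id=12: user_limit=NULL, plan_limit=NULL (all NULL) → NULL
id=13: user_limit=NULL, plan_limit=4879 → 4879
id=14: user_limit=NULL, plan_limit=NULL (all NULL) → NULL
id=15: user_limit=5544 → 5544
id=16: user_limit=NULL, plan_limit=4396 → 4396
id=17: user_limit=NULL, plan_limit=3881 → 3881
id=18: user_limit=NULL, plan_limit=NULL (all NULL) → NULL

8818, 7428, NULL, NULL, 3385, 5310, NULL, 4879, NULL, 5544, 4396, 3881, NULL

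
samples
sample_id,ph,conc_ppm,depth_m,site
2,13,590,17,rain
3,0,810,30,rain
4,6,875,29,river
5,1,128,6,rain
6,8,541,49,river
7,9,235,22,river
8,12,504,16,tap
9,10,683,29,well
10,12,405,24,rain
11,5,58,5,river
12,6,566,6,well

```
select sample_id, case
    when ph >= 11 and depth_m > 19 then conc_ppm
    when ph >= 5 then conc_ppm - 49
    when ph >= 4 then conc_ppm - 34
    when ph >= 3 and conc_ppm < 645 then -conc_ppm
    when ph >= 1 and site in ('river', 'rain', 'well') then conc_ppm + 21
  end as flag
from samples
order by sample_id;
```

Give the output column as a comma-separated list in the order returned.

sample_id=2: ph >= 5 → 541
sample_id=3: (no match → NULL) → NULL
sample_id=4: ph >= 5 → 826
sample_id=5: ph >= 1 and site in ('river', 'rain', 'well') → 149
sample_id=6: ph >= 5 → 492
sample_id=7: ph >= 5 → 186
sample_id=8: ph >= 5 → 455
sample_id=9: ph >= 5 → 634
sample_id=10: ph >= 11 and depth_m > 19 → 405
sample_id=11: ph >= 5 → 9
sample_id=12: ph >= 5 → 517

541, NULL, 826, 149, 492, 186, 455, 634, 405, 9, 517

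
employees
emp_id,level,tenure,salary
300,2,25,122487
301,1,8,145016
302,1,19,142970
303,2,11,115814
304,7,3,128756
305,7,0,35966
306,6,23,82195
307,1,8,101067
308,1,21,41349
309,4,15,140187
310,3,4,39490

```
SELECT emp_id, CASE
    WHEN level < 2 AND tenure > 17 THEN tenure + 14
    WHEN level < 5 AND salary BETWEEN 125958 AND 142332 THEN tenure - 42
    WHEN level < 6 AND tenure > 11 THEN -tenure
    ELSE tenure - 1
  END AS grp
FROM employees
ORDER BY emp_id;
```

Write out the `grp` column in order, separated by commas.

-25, 7, 33, 10, 2, -1, 22, 7, 35, -27, 3

emp_id=300: level < 6 AND tenure > 11 → -25
emp_id=301: ELSE → 7
emp_id=302: level < 2 AND tenure > 17 → 33
emp_id=303: ELSE → 10
emp_id=304: ELSE → 2
emp_id=305: ELSE → -1
emp_id=306: ELSE → 22
emp_id=307: ELSE → 7
emp_id=308: level < 2 AND tenure > 17 → 35
emp_id=309: level < 5 AND salary BETWEEN 125958 AND 142332 → -27
emp_id=310: ELSE → 3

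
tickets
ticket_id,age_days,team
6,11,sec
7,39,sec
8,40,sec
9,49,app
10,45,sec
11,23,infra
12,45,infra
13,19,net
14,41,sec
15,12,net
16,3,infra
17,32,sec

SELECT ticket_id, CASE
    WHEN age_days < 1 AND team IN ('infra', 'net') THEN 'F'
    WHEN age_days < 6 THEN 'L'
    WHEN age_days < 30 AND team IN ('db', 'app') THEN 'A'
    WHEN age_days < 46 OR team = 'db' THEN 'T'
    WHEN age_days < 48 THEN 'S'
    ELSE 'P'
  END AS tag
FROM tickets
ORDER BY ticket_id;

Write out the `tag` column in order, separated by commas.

ticket_id=6: age_days < 46 OR team = 'db' → T
ticket_id=7: age_days < 46 OR team = 'db' → T
ticket_id=8: age_days < 46 OR team = 'db' → T
ticket_id=9: ELSE → P
ticket_id=10: age_days < 46 OR team = 'db' → T
ticket_id=11: age_days < 46 OR team = 'db' → T
ticket_id=12: age_days < 46 OR team = 'db' → T
ticket_id=13: age_days < 46 OR team = 'db' → T
ticket_id=14: age_days < 46 OR team = 'db' → T
ticket_id=15: age_days < 46 OR team = 'db' → T
ticket_id=16: age_days < 6 → L
ticket_id=17: age_days < 46 OR team = 'db' → T

T, T, T, P, T, T, T, T, T, T, L, T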